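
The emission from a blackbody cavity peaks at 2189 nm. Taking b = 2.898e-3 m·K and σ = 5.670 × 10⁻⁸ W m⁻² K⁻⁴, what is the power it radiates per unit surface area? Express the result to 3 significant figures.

I ≈ 1.74×10⁵ W/m²

Wien's law: T = b/λ_max = 2.898×10⁻³/2.189×10⁻⁶ = 1323.89 K.
Then I = σT⁴ = 5.670×10⁻⁸×(1323.89)⁴ = 1.74×10⁵ W/m².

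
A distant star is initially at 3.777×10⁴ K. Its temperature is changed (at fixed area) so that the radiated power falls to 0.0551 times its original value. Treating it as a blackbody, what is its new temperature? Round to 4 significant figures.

P ∝ T⁴, so T₂/T₁ = (P₂/P₁)^(1/4) = (0.0551)^(1/4) = 0.484493.
T₂ = 3.777×10⁴ × 0.484493 = 1.830×10⁴ K.

T₂ ≈ 1.830×10⁴ K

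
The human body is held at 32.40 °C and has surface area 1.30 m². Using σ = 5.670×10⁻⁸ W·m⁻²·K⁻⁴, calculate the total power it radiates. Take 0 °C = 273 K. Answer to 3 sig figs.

T = 32.40 °C + 273 = 305.40 K.
Area A = 1.30 m².
P = σAT⁴ = 5.670×10⁻⁸ × 1.30 × (305.40)⁴ = 641 W.

P ≈ 641 W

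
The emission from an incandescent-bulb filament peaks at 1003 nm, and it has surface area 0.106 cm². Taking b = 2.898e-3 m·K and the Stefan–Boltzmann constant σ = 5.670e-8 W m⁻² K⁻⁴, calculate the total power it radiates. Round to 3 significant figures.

P ≈ 41.9 W

Wien's law: T = b/λ_max = 2.898×10⁻³/1.003×10⁻⁶ = 2889.33 K.
Area A = 0.106 cm² = 1.06×10⁻⁵ m².
Then P = σAT⁴ = 5.670×10⁻⁸×1.06×10⁻⁵×(2889.33)⁴ = 41.9 W.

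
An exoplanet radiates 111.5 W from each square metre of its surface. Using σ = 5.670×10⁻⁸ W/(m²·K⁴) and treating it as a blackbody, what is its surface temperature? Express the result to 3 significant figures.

T ≈ 211 K

I = σT⁴, so T = (I/σ)^(1/4) = (111.5/(5.670×10⁻⁸))^(1/4) = 211 K.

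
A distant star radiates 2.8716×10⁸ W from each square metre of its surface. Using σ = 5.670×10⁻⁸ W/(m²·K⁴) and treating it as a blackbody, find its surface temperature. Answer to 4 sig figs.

I = σT⁴, so T = (I/σ)^(1/4) = (2.8716×10⁸/(5.670×10⁻⁸))^(1/4) = 8436 K.

T ≈ 8436 K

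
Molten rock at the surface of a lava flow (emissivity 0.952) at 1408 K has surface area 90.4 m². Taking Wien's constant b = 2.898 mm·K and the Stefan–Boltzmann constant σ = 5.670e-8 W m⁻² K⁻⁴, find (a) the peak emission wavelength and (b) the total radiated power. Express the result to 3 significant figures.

λ_max ≈ 2.06×10³ nm; P ≈ 1.92×10⁷ W

(a) λ_max = b/T = 2.898×10⁻³/1408 = 2.058×10⁻⁶ m = 2.06×10³ nm.
Area A = 90.4 m².
(b) P = εσAT⁴ = 0.952×5.670×10⁻⁸×90.4×(1408)⁴ = 1.92×10⁷ W.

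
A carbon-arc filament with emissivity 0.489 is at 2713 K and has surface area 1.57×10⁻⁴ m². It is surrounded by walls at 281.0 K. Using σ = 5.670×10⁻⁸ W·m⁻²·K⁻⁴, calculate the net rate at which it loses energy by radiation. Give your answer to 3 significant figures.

Net loss ≈ 236 W

Area A = 1.57×10⁻⁴ m².
Net radiated power P_net = εσA(T⁴ − T₀⁴) = 0.489×5.670×10⁻⁸×1.57×10⁻⁴×(2713⁴ − 281.0⁴).
T⁴ − T₀⁴ = 5.41750×10¹³ − 6.23484×10⁹ = 5.41688×10¹³ K⁴, so P_net = 236 W.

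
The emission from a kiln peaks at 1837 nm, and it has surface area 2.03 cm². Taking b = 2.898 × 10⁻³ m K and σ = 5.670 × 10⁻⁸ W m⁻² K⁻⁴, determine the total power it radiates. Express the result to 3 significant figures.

Wien's law: T = b/λ_max = 2.898×10⁻³/1.837×10⁻⁶ = 1577.57 K.
Area A = 2.03 cm² = 2.03×10⁻⁴ m².
Then P = σAT⁴ = 5.670×10⁻⁸×2.03×10⁻⁴×(1577.57)⁴ = 71.3 W.

P ≈ 71.3 W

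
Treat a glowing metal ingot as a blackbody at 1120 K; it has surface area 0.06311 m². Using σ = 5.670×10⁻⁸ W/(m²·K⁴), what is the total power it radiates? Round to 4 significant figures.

Area A = 0.06311 m².
P = σAT⁴ = 5.670×10⁻⁸ × 0.06311 × (1120)⁴ = 5631 W.

P ≈ 5631 W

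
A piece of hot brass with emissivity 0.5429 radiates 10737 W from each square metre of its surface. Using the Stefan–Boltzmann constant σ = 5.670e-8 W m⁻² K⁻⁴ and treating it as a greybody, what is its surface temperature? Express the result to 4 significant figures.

I = εσT⁴, so T = (I/εσ)^(1/4) = (10737/(0.5429×5.670×10⁻⁸))^(1/4) = 768.5 K.

T ≈ 768.5 K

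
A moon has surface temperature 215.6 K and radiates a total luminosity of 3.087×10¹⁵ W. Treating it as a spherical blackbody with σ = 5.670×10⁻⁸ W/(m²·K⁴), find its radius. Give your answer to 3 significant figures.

L = 4πR²σT⁴ ⇒ R = √(L/(4πσT⁴)).
σT⁴ = 122.512 W/m², so R = √(3.087×10¹⁵/(4π×122.512)) = 1.42×10⁶ m.

R ≈ 1.42×10⁶ m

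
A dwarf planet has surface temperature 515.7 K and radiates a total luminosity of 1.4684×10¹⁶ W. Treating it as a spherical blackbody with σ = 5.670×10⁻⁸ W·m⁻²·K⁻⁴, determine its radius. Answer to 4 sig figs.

R ≈ 5.398×10⁵ m

L = 4πR²σT⁴ ⇒ R = √(L/(4πσT⁴)).
σT⁴ = 4010.25 W/m², so R = √(1.4684×10¹⁶/(4π×4010.25)) = 5.398×10⁵ m.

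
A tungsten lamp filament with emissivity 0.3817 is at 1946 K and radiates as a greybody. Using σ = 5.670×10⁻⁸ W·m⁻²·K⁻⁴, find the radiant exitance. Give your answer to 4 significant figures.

I ≈ 3.104×10⁵ W/m²

Stefan–Boltzmann: I = εσT⁴ = 0.3817 × 5.670×10⁻⁸ × (1946)⁴ = 3.104×10⁵ W/m².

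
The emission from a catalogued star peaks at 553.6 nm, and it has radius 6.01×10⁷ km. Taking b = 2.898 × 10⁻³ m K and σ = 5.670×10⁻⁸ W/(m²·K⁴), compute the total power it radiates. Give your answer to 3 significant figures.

P ≈ 1.93×10³⁰ W

Wien's law: T = b/λ_max = 2.898×10⁻³/5.536×10⁻⁷ = 5234.83 K.
Surface area A = 4πR² = 4π(6.01×10¹⁰ m)² = 4.53899×10²² m².
Then P = σAT⁴ = 5.670×10⁻⁸×4.53899×10²²×(5234.83)⁴ = 1.93×10³⁰ W.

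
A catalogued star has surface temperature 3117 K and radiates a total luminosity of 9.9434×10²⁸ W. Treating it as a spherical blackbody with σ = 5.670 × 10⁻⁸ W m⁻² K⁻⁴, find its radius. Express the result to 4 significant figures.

L = 4πR²σT⁴ ⇒ R = √(L/(4πσT⁴)).
σT⁴ = 5.35217×10⁶ W/m², so R = √(9.9434×10²⁸/(4π×5.35217×10⁶)) = 3.845×10¹⁰ m.

R ≈ 3.845×10¹⁰ m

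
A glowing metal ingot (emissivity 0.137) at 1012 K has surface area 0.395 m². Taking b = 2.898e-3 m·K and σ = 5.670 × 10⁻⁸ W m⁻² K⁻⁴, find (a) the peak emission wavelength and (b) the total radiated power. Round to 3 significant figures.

(a) λ_max = b/T = 2.898×10⁻³/1012 = 2.864×10⁻⁶ m = 2.86 μm.
Area A = 0.395 m².
(b) P = εσAT⁴ = 0.137×5.670×10⁻⁸×0.395×(1012)⁴ = 3.22×10³ W.

λ_max ≈ 2.86 μm; P ≈ 3.22×10³ W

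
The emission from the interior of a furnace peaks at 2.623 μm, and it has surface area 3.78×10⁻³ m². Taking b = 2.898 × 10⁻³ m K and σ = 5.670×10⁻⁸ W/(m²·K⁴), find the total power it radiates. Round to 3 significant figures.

Wien's law: T = b/λ_max = 2.898×10⁻³/2.623×10⁻⁶ = 1104.84 K.
Area A = 3.78×10⁻³ m².
Then P = σAT⁴ = 5.670×10⁻⁸×3.78×10⁻³×(1104.84)⁴ = 319 W.

P ≈ 319 W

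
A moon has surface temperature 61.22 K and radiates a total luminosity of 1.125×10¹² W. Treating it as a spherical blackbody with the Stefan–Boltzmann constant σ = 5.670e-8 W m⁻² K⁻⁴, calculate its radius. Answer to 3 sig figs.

R ≈ 3.35×10⁵ m

L = 4πR²σT⁴ ⇒ R = √(L/(4πσT⁴)).
σT⁴ = 0.796446 W/m², so R = √(1.125×10¹²/(4π×0.796446)) = 3.35×10⁵ m.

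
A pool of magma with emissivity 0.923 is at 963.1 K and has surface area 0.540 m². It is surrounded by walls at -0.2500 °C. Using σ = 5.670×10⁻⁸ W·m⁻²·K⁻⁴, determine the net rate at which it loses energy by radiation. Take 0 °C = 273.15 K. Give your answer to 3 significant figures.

Net loss ≈ 2.42×10⁴ W

Surroundings: T = -0.2500 °C + 273.15 = 272.9000 K.
Area A = 0.540 m².
Net radiated power P_net = εσA(T⁴ − T₀⁴) = 0.923×5.670×10⁻⁸×0.540×(963.1⁴ − 272.9000⁴).
T⁴ − T₀⁴ = 8.60371×10¹¹ − 5.54644×10⁹ = 8.54825×10¹¹ K⁴, so P_net = 2.42×10⁴ W.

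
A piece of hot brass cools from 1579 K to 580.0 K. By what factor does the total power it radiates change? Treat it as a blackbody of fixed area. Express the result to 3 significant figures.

P₂/P₁ ≈ 0.0182

P ∝ T⁴, so P₂/P₁ = (T₂/T₁)⁴ = (580.0/1579)⁴ = (0.367321)⁴ = 0.0182.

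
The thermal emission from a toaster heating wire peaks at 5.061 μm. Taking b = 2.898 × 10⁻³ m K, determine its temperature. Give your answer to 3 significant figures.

Wien's law gives T = b/λ_max = (2.898×10⁻³ m·K)/(5.061×10⁻⁶ m) = 573 K.

T ≈ 573 K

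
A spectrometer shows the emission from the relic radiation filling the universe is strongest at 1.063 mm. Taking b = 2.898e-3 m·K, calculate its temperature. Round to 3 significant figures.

T ≈ 2.73 K

Wien's law gives T = b/λ_max = (2.898×10⁻³ m·K)/(1.063×10⁻³ m) = 2.73 K.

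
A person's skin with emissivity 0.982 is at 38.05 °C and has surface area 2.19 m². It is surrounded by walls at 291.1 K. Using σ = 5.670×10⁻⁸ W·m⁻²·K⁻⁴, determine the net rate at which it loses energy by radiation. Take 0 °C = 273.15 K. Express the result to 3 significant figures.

T = 38.05 °C + 273.15 = 311.20 K.
Area A = 2.19 m².
Net radiated power P_net = εσA(T⁴ − T₀⁴) = 0.982×5.670×10⁻⁸×2.19×(311.20⁴ − 291.1⁴).
T⁴ − T₀⁴ = 9.37904×10⁹ − 7.18073×10⁹ = 2.19831×10⁹ K⁴, so P_net = 268 W.

Net loss ≈ 268 W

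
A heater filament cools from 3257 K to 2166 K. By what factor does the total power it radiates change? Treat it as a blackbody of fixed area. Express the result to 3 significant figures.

P₂/P₁ ≈ 0.196

P ∝ T⁴, so P₂/P₁ = (T₂/T₁)⁴ = (2166/3257)⁴ = (0.665029)⁴ = 0.196.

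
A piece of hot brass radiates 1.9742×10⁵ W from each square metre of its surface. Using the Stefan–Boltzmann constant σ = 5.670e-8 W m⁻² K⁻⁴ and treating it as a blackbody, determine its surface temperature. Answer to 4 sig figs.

I = σT⁴, so T = (I/σ)^(1/4) = (1.9742×10⁵/(5.670×10⁻⁸))^(1/4) = 1366 K.

T ≈ 1366 K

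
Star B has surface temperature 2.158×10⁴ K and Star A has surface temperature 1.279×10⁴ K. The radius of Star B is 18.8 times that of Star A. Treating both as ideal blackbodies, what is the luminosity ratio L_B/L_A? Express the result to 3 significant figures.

L_B/L_A ≈ 2.86×10³

L ∝ R²T⁴, so L_B/L_A = (R_B/R_A)²(T_B/T_A)⁴ = (18.8)² × (2.158×10⁴/1.279×10⁴)⁴ = 353.44 × 8.10445 = 2.86×10³.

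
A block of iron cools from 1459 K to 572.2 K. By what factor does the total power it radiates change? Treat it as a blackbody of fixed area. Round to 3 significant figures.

P₂/P₁ ≈ 0.0237

P ∝ T⁴, so P₂/P₁ = (T₂/T₁)⁴ = (572.2/1459)⁴ = (0.392186)⁴ = 0.0237.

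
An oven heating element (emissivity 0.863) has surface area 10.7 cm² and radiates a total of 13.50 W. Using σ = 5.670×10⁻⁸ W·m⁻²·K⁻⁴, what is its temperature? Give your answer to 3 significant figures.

Area A = 10.7 cm² = 1.07×10⁻³ m².
P = εσAT⁴ ⇒ T = (P/(εσA))^(1/4) = (13.50/(0.863×5.670×10⁻⁸×1.07×10⁻³))^(1/4) = 713 K.

T ≈ 713 K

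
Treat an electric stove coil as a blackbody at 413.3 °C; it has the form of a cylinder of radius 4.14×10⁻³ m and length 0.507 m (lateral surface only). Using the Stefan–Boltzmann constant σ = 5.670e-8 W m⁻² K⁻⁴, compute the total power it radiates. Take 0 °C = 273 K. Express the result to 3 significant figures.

P ≈ 166 W

T = 413.3 °C + 273 = 686.3 K.
Lateral area A = 2πrL = 2π×4.14×10⁻³×0.507 = 0.0131883 m².
P = σAT⁴ = 5.670×10⁻⁸ × 0.0131883 × (686.3)⁴ = 166 W.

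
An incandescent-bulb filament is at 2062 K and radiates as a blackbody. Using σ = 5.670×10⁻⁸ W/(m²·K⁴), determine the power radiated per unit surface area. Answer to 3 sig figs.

Stefan–Boltzmann: I = σT⁴ = 5.670×10⁻⁸ × (2062)⁴ = 1.03×10⁶ W/m².

I ≈ 1.03×10⁶ W/m²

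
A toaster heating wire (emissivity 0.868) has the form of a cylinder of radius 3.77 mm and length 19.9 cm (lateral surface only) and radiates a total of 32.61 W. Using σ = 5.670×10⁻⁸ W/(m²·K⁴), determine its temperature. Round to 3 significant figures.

Lateral area A = 2πrL = 2π×3.77×10⁻³×0.199 = 4.71383×10⁻³ m².
P = εσAT⁴ ⇒ T = (P/(εσA))^(1/4) = (32.61/(0.868×5.670×10⁻⁸×4.71383×10⁻³))^(1/4) = 612 K.

T ≈ 612 K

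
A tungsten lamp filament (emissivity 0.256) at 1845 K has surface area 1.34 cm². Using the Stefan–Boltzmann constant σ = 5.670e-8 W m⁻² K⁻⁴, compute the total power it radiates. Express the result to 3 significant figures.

Area A = 1.34 cm² = 1.34×10⁻⁴ m².
P = εσAT⁴ = 0.256 × 5.670×10⁻⁸ × 1.34×10⁻⁴ × (1845)⁴ = 22.5 W.

P ≈ 22.5 W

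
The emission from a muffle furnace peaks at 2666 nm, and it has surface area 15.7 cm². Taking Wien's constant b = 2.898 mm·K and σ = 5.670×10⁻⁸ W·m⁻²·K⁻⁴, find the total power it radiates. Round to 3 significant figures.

P ≈ 124 W

Wien's law: T = b/λ_max = 2.898×10⁻³/2.666×10⁻⁶ = 1087.02 K.
Area A = 15.7 cm² = 1.57×10⁻³ m².
Then P = σAT⁴ = 5.670×10⁻⁸×1.57×10⁻³×(1087.02)⁴ = 124 W.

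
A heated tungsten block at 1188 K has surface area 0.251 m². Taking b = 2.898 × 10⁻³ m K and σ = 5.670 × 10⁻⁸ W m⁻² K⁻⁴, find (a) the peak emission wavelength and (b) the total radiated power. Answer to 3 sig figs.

λ_max ≈ 2.44×10³ nm; P ≈ 2.83×10⁴ W

(a) λ_max = b/T = 2.898×10⁻³/1188 = 2.439×10⁻⁶ m = 2.44×10³ nm.
Area A = 0.251 m².
(b) P = σAT⁴ = 5.670×10⁻⁸×0.251×(1188)⁴ = 2.83×10⁴ W.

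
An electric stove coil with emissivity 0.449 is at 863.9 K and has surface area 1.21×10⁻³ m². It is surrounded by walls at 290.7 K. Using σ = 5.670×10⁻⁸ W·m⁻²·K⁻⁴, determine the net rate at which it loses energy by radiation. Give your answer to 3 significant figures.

Net loss ≈ 16.9 W

Area A = 1.21×10⁻³ m².
Net radiated power P_net = εσA(T⁴ − T₀⁴) = 0.449×5.670×10⁻⁸×1.21×10⁻³×(863.9⁴ − 290.7⁴).
T⁴ − T₀⁴ = 5.56998×10¹¹ − 7.14135×10⁹ = 5.49857×10¹¹ K⁴, so P_net = 16.9 W.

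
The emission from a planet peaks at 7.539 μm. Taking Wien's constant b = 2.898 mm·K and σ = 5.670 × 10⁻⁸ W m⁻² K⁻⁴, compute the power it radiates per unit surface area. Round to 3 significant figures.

Wien's law: T = b/λ_max = 2.898×10⁻³/7.539×10⁻⁶ = 384.401 K.
Then I = σT⁴ = 5.670×10⁻⁸×(384.401)⁴ = 1.24×10³ W/m².

I ≈ 1.24×10³ W/m²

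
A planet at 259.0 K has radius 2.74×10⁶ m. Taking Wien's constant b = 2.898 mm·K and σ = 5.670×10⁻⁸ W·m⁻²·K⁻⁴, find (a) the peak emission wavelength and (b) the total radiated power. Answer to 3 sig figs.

(a) λ_max = b/T = 2.898×10⁻³/259.0 = 1.119×10⁻⁵ m = 11.2 μm.
Surface area A = 4πR² = 4π(2.74×10⁶ m)² = 9.43433×10¹³ m².
(b) P = σAT⁴ = 5.670×10⁻⁸×9.43433×10¹³×(259.0)⁴ = 2.41×10¹⁶ W.

λ_max ≈ 11.2 μm; P ≈ 2.41×10¹⁶ W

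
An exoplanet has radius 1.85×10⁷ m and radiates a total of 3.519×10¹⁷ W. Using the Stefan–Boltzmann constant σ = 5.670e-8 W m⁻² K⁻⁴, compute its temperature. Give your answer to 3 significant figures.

Surface area A = 4πR² = 4π(1.85×10⁷ m)² = 4.30084×10¹⁵ m².
P = σAT⁴ ⇒ T = (P/(σA))^(1/4) = (3.519×10¹⁷/(5.670×10⁻⁸×4.30084×10¹⁵))^(1/4) = 195 K.

T ≈ 195 K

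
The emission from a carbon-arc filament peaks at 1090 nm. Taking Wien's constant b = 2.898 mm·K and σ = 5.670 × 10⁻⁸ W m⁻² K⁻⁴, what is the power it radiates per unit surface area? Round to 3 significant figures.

Wien's law: T = b/λ_max = 2.898×10⁻³/1.090×10⁻⁶ = 2658.72 K.
Then I = σT⁴ = 5.670×10⁻⁸×(2658.72)⁴ = 2.83×10⁶ W/m².

I ≈ 2.83×10⁶ W/m²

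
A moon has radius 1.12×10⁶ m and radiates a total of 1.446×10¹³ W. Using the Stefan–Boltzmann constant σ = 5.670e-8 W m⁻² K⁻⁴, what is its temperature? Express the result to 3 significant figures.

T ≈ 63.4 K

Surface area A = 4πR² = 4π(1.12×10⁶ m)² = 1.57633×10¹³ m².
P = σAT⁴ ⇒ T = (P/(σA))^(1/4) = (1.446×10¹³/(5.670×10⁻⁸×1.57633×10¹³))^(1/4) = 63.4 K.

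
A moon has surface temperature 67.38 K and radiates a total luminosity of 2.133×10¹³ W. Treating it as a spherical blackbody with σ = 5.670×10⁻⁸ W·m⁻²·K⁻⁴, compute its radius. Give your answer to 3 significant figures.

R ≈ 1.21×10⁶ m

L = 4πR²σT⁴ ⇒ R = √(L/(4πσT⁴)).
σT⁴ = 1.16871 W/m², so R = √(2.133×10¹³/(4π×1.16871)) = 1.21×10⁶ m.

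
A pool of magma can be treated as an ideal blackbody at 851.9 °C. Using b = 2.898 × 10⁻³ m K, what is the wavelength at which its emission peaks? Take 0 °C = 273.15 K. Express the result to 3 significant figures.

λ_max ≈ 2.58×10³ nm

T = 851.9 °C + 273.15 = 1125.05 K.
Wien's displacement law: λ_max = b/T = (2.898×10⁻³ m·K)/(1125.05 K) = 2.576×10⁻⁶ m.
That is 2.58×10³ nm, in the infrared range.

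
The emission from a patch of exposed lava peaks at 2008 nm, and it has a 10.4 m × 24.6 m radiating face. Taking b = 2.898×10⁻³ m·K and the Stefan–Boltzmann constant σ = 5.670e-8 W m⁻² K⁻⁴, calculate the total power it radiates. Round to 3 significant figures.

P ≈ 6.29×10⁷ W

Wien's law: T = b/λ_max = 2.898×10⁻³/2.008×10⁻⁶ = 1443.23 K.
Area A = 10.4 × 24.6 = 255.84 m².
Then P = σAT⁴ = 5.670×10⁻⁸×255.84×(1443.23)⁴ = 6.29×10⁷ W.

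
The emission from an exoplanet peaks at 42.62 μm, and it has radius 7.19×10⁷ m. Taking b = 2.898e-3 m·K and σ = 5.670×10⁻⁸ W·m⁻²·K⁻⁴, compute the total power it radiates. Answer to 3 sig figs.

P ≈ 7.87×10¹⁶ W

Wien's law: T = b/λ_max = 2.898×10⁻³/4.262×10⁻⁵ = 67.9962 K.
Surface area A = 4πR² = 4π(7.19×10⁷ m)² = 6.49632×10¹⁶ m².
Then P = σAT⁴ = 5.670×10⁻⁸×6.49632×10¹⁶×(67.9962)⁴ = 7.87×10¹⁶ W.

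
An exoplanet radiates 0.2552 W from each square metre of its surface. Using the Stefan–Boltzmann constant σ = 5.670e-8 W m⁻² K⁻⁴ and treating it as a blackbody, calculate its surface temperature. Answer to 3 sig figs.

I = σT⁴, so T = (I/σ)^(1/4) = (0.2552/(5.670×10⁻⁸))^(1/4) = 46.1 K.

T ≈ 46.1 K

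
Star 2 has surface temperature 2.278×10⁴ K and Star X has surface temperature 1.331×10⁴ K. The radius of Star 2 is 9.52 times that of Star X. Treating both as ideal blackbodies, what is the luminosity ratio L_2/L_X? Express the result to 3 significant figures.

L_2/L_X ≈ 778

L ∝ R²T⁴, so L_2/L_X = (R_2/R_X)²(T_2/T_X)⁴ = (9.52)² × (2.278×10⁴/1.331×10⁴)⁴ = 90.6304 × 8.58030 = 778.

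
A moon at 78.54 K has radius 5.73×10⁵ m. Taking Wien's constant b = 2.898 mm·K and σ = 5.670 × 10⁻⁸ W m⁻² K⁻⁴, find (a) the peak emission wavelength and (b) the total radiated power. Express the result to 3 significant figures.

(a) λ_max = b/T = 2.898×10⁻³/78.54 = 3.690×10⁻⁵ m = 36.9 μm.
Surface area A = 4πR² = 4π(5.73×10⁵ m)² = 4.12590×10¹² m².
(b) P = σAT⁴ = 5.670×10⁻⁸×4.12590×10¹²×(78.54)⁴ = 8.90×10¹² W.

λ_max ≈ 36.9 μm; P ≈ 8.90×10¹² W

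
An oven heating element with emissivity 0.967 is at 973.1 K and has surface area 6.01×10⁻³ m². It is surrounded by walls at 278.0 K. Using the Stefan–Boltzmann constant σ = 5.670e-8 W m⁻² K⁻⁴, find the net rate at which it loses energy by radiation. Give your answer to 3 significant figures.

Area A = 6.01×10⁻³ m².
Net radiated power P_net = εσA(T⁴ − T₀⁴) = 0.967×5.670×10⁻⁸×6.01×10⁻³×(973.1⁴ − 278.0⁴).
T⁴ − T₀⁴ = 8.96664×10¹¹ − 5.97282×10⁹ = 8.90691×10¹¹ K⁴, so P_net = 294 W.

Net loss ≈ 294 W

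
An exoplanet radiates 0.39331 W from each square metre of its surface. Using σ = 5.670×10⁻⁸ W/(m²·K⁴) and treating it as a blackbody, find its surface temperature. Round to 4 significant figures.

I = σT⁴, so T = (I/σ)^(1/4) = (0.39331/(5.670×10⁻⁸))^(1/4) = 51.32 K.

T ≈ 51.32 K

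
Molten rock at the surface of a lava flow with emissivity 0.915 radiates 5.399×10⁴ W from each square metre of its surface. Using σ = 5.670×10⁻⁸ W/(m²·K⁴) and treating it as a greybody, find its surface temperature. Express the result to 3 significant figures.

T ≈ 1.01×10³ K

I = εσT⁴, so T = (I/εσ)^(1/4) = (5.399×10⁴/(0.915×5.670×10⁻⁸))^(1/4) = 1.01×10³ K.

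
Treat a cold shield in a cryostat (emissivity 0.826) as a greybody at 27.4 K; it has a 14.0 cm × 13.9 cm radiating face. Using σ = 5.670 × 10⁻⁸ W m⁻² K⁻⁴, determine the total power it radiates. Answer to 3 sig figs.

Area A = 0.140 × 0.139 = 0.01946 m².
P = εσAT⁴ = 0.826 × 5.670×10⁻⁸ × 0.01946 × (27.4)⁴ = 5.14×10⁻⁴ W.

P ≈ 5.14×10⁻⁴ W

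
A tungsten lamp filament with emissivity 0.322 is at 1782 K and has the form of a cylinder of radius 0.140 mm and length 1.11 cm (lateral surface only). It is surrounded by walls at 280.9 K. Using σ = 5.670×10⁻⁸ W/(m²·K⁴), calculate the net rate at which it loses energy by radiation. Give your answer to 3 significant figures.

Lateral area A = 2πrL = 2π×1.40×10⁻⁴×0.0111 = 9.76407×10⁻⁶ m².
Net radiated power P_net = εσA(T⁴ − T₀⁴) = 0.322×5.670×10⁻⁸×9.76407×10⁻⁶×(1782⁴ − 280.9⁴).
T⁴ − T₀⁴ = 1.00840×10¹³ − 6.22597×10⁹ = 1.00778×10¹³ K⁴, so P_net = 1.80 W.

Net loss ≈ 1.80 W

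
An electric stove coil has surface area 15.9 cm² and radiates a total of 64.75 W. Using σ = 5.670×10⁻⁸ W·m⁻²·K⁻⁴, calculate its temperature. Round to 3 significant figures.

T ≈ 921 K

Area A = 15.9 cm² = 1.59×10⁻³ m².
P = σAT⁴ ⇒ T = (P/(σA))^(1/4) = (64.75/(5.670×10⁻⁸×1.59×10⁻³))^(1/4) = 921 K.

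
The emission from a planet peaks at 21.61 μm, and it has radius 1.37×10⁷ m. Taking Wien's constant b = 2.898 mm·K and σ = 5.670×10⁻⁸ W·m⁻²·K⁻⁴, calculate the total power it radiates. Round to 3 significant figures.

Wien's law: T = b/λ_max = 2.898×10⁻³/2.161×10⁻⁵ = 134.105 K.
Surface area A = 4πR² = 4π(1.37×10⁷ m)² = 2.35858×10¹⁵ m².
Then P = σAT⁴ = 5.670×10⁻⁸×2.35858×10¹⁵×(134.105)⁴ = 4.33×10¹⁶ W.

P ≈ 4.33×10¹⁶ W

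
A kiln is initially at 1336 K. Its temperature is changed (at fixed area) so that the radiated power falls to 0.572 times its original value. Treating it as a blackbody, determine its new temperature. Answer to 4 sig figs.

T₂ ≈ 1162 K

P ∝ T⁴, so T₂/T₁ = (P₂/P₁)^(1/4) = (0.572)^(1/4) = 0.869659.
T₂ = 1336 × 0.869659 = 1162 K.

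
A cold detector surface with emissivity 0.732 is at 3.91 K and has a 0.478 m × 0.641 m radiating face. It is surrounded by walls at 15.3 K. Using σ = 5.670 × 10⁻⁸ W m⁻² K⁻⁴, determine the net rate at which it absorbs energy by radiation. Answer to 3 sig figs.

Net gain ≈ 6.94×10⁻⁴ W

Area A = 0.478 × 0.641 = 0.306398 m².
Net radiated power P_net = εσA(T⁴ − T₀⁴) = 0.732×5.670×10⁻⁸×0.306398×(3.91⁴ − 15.3⁴).
T⁴ − T₀⁴ = 233.726 − 54798.1 = -54564.4 K⁴, so P_net = -6.94×10⁻⁴ W — negative, meaning a net gain of 6.94×10⁻⁴ W.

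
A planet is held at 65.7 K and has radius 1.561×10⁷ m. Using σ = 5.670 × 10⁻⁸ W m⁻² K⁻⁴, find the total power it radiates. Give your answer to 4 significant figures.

Surface area A = 4πR² = 4π(1.561×10⁷ m)² = 3.06207×10¹⁵ m².
P = σAT⁴ = 5.670×10⁻⁸ × 3.06207×10¹⁵ × (65.7)⁴ = 3.235×10¹⁵ W.

P ≈ 3.235×10¹⁵ W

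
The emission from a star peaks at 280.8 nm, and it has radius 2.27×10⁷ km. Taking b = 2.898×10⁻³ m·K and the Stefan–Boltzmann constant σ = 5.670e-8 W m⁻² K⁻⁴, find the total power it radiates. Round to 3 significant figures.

P ≈ 4.17×10³⁰ W

Wien's law: T = b/λ_max = 2.898×10⁻³/2.808×10⁻⁷ = 10320.5 K.
Surface area A = 4πR² = 4π(2.27×10¹⁰ m)² = 6.47533×10²¹ m².
Then P = σAT⁴ = 5.670×10⁻⁸×6.47533×10²¹×(10320.5)⁴ = 4.17×10³⁰ W.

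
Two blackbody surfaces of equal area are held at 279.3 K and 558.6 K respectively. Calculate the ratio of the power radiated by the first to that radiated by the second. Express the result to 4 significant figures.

P₁/P₂ ≈ 0.06250

With equal areas, P₁/P₂ = (T₁/T₂)⁴ = (279.3/558.6)⁴ = 0.06250.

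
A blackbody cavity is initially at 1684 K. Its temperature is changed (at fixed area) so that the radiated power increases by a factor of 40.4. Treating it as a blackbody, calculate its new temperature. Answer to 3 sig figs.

T₂ ≈ 4.25×10³ K

P ∝ T⁴, so T₂/T₁ = (P₂/P₁)^(1/4) = (40.4)^(1/4) = 2.52113.
T₂ = 1684 × 2.52113 = 4.25×10³ K.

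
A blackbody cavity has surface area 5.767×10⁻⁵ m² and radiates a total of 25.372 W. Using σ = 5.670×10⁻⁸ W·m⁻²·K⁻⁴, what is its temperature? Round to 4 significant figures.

T ≈ 1669 K

Area A = 5.767×10⁻⁵ m².
P = σAT⁴ ⇒ T = (P/(σA))^(1/4) = (25.372/(5.670×10⁻⁸×5.767×10⁻⁵))^(1/4) = 1669 K.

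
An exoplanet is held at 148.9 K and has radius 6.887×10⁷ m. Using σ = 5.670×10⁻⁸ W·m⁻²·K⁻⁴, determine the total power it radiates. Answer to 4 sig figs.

Surface area A = 4πR² = 4π(6.887×10⁷ m)² = 5.96033×10¹⁶ m².
P = σAT⁴ = 5.670×10⁻⁸ × 5.96033×10¹⁶ × (148.9)⁴ = 1.661×10¹⁸ W.

P ≈ 1.661×10¹⁸ W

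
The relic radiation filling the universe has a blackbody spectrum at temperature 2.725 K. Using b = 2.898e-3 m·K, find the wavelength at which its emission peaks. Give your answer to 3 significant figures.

λ_max ≈ 1.06 mm

Wien's displacement law: λ_max = b/T = (2.898×10⁻³ m·K)/(2.725 K) = 1.063×10⁻³ m.
That is 1.06 mm, in the microwave range.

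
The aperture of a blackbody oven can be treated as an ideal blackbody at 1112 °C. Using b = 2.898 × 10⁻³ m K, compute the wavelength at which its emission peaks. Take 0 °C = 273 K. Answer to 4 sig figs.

λ_max ≈ 2.092 μm

T = 1112 °C + 273 = 1385 K.
Wien's displacement law: λ_max = b/T = (2.898×10⁻³ m·K)/(1385 K) = 2.0924×10⁻⁶ m.
That is 2.092 μm, in the infrared range.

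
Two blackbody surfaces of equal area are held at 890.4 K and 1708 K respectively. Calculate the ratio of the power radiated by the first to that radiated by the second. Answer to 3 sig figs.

With equal areas, P₁/P₂ = (T₁/T₂)⁴ = (890.4/1708)⁴ = 0.0739.

P₁/P₂ ≈ 0.0739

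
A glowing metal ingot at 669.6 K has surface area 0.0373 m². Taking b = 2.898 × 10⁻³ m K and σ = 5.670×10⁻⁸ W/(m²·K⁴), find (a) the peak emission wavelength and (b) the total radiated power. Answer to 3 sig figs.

(a) λ_max = b/T = 2.898×10⁻³/669.6 = 4.328×10⁻⁶ m = 4.33 μm.
Area A = 0.0373 m².
(b) P = σAT⁴ = 5.670×10⁻⁸×0.0373×(669.6)⁴ = 425 W.

λ_max ≈ 4.33 μm; P ≈ 425 W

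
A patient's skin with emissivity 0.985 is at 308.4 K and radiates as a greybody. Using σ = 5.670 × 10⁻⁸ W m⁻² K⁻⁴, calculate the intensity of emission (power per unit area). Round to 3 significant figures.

Stefan–Boltzmann: I = εσT⁴ = 0.985 × 5.670×10⁻⁸ × (308.4)⁴ = 505 W/m².

I ≈ 505 W/m²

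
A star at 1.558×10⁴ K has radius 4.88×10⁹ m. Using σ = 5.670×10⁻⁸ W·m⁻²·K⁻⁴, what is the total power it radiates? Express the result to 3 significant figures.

Surface area A = 4πR² = 4π(4.88×10⁹ m)² = 2.99261×10²⁰ m².
P = σAT⁴ = 5.670×10⁻⁸ × 2.99261×10²⁰ × (1.558×10⁴)⁴ = 1.00×10³⁰ W.

P ≈ 1.00×10³⁰ W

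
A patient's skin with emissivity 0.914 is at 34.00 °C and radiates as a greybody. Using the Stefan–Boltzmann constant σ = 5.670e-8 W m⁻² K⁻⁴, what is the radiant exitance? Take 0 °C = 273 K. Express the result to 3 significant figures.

T = 34.00 °C + 273 = 307.00 K.
Stefan–Boltzmann: I = εσT⁴ = 0.914 × 5.670×10⁻⁸ × (307.00)⁴ = 460 W/m².

I ≈ 460 W/m²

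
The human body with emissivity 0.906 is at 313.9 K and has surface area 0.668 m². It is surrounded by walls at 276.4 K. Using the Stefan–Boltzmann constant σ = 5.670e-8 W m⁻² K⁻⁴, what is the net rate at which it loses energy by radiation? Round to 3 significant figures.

Area A = 0.668 m².
Net radiated power P_net = εσA(T⁴ − T₀⁴) = 0.906×5.670×10⁻⁸×0.668×(313.9⁴ − 276.4⁴).
T⁴ − T₀⁴ = 9.70879×10⁹ − 5.83650×10⁹ = 3.87229×10⁹ K⁴, so P_net = 133 W.

Net loss ≈ 133 W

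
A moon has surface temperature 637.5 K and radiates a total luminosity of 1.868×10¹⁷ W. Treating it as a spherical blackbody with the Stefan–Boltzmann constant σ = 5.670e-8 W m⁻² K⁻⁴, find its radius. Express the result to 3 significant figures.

L = 4πR²σT⁴ ⇒ R = √(L/(4πσT⁴)).
σT⁴ = 9364.91 W/m², so R = √(1.868×10¹⁷/(4π×9364.91)) = 1.26×10⁶ m.

R ≈ 1.26×10⁶ m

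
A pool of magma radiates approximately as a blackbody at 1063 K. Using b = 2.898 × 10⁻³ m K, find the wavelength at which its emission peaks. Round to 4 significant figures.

λ_max ≈ 2726 nm

Wien's displacement law: λ_max = b/T = (2.898×10⁻³ m·K)/(1063 K) = 2.7262×10⁻⁶ m.
That is 2726 nm, in the infrared range.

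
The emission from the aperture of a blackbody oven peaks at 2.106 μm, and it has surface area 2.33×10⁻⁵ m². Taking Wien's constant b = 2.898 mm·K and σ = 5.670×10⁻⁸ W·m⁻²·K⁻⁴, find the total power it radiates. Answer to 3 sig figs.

P ≈ 4.74 W

Wien's law: T = b/λ_max = 2.898×10⁻³/2.106×10⁻⁶ = 1376.07 K.
Area A = 2.33×10⁻⁵ m².
Then P = σAT⁴ = 5.670×10⁻⁸×2.33×10⁻⁵×(1376.07)⁴ = 4.74 W.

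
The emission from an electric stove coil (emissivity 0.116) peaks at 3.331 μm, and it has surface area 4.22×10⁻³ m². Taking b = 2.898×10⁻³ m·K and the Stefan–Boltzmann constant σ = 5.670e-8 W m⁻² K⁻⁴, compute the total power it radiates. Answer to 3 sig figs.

Wien's law: T = b/λ_max = 2.898×10⁻³/3.331×10⁻⁶ = 870.009 K.
Area A = 4.22×10⁻³ m².
Then P = εσAT⁴ = 0.116×5.670×10⁻⁸×4.22×10⁻³×(870.009)⁴ = 15.9 W.

P ≈ 15.9 W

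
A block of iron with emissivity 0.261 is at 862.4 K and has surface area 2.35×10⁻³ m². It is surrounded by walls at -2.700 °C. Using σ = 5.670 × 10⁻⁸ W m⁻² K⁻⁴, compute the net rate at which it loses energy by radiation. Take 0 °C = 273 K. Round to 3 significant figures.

Surroundings: T = -2.700 °C + 273 = 270.300 K.
Area A = 2.35×10⁻³ m².
Net radiated power P_net = εσA(T⁴ − T₀⁴) = 0.261×5.670×10⁻⁸×2.35×10⁻³×(862.4⁴ − 270.300⁴).
T⁴ − T₀⁴ = 5.53140×10¹¹ − 5.33807×10⁹ = 5.47802×10¹¹ K⁴, so P_net = 19.1 W.

Net loss ≈ 19.1 W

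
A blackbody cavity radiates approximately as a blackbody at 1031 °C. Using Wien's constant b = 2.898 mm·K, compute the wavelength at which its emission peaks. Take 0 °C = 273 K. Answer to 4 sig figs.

T = 1031 °C + 273 = 1304 K.
Wien's displacement law: λ_max = b/T = (2.898×10⁻³ m·K)/(1304 K) = 2.2224×10⁻⁶ m.
That is 2222 nm, in the infrared range.

λ_max ≈ 2222 nm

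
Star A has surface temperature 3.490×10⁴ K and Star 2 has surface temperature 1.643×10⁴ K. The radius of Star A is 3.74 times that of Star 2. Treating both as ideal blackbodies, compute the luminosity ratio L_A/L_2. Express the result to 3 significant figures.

L ∝ R²T⁴, so L_A/L_2 = (R_A/R_2)²(T_A/T_2)⁴ = (3.74)² × (3.490×10⁴/1.643×10⁴)⁴ = 13.9876 × 20.3588 = 285.

L_A/L_2 ≈ 285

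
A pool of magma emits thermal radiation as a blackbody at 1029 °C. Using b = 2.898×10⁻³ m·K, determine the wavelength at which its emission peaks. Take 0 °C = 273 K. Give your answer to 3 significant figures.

T = 1029 °C + 273 = 1302 K.
Wien's displacement law: λ_max = b/T = (2.898×10⁻³ m·K)/(1302 K) = 2.226×10⁻⁶ m.
That is 2.23 μm, in the infrared range.

λ_max ≈ 2.23 μm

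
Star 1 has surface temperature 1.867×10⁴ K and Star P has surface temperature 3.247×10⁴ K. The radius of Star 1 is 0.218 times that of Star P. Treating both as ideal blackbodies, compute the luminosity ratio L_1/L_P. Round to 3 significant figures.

L ∝ R²T⁴, so L_1/L_P = (R_1/R_P)²(T_1/T_P)⁴ = (0.218)² × (1.867×10⁴/3.247×10⁴)⁴ = 0.047524 × 0.109307 = 5.19×10⁻³.

L_1/L_P ≈ 5.19×10⁻³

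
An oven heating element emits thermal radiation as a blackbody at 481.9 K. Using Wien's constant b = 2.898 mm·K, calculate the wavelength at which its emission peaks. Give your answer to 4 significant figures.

Wien's displacement law: λ_max = b/T = (2.898×10⁻³ m·K)/(481.9 K) = 6.0137×10⁻⁶ m.
That is 6.014 μm, in the infrared range.

λ_max ≈ 6.014 μm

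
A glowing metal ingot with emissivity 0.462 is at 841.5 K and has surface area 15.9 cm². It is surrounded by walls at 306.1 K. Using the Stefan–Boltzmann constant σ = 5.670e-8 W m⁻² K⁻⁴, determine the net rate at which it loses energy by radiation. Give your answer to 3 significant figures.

Area A = 15.9 cm² = 1.59×10⁻³ m².
Net radiated power P_net = εσA(T⁴ − T₀⁴) = 0.462×5.670×10⁻⁸×1.59×10⁻³×(841.5⁴ − 306.1⁴).
T⁴ − T₀⁴ = 5.01437×10¹¹ − 8.77917×10⁹ = 4.92658×10¹¹ K⁴, so P_net = 20.5 W.

Net loss ≈ 20.5 W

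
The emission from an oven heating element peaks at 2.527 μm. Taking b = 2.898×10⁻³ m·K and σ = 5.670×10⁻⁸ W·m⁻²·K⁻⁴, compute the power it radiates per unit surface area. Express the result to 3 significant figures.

I ≈ 9.81×10⁴ W/m²

Wien's law: T = b/λ_max = 2.898×10⁻³/2.527×10⁻⁶ = 1146.81 K.
Then I = σT⁴ = 5.670×10⁻⁸×(1146.81)⁴ = 9.81×10⁴ W/m².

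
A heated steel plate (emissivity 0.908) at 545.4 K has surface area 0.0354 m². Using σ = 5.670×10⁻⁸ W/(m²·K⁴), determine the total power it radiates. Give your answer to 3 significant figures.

P ≈ 161 W

Area A = 0.0354 m².
P = εσAT⁴ = 0.908 × 5.670×10⁻⁸ × 0.0354 × (545.4)⁴ = 161 W.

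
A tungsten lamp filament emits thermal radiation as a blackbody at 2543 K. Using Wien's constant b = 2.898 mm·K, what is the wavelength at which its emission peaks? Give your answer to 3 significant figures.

Wien's displacement law: λ_max = b/T = (2.898×10⁻³ m·K)/(2543 K) = 1.140×10⁻⁶ m.
That is 1.14×10³ nm, in the infrared range.

λ_max ≈ 1.14×10³ nm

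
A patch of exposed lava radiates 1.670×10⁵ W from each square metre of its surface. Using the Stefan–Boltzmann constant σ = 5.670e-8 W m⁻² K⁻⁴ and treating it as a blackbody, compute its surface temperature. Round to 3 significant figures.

T ≈ 1.31×10³ K

I = σT⁴, so T = (I/σ)^(1/4) = (1.670×10⁵/(5.670×10⁻⁸))^(1/4) = 1.31×10³ K.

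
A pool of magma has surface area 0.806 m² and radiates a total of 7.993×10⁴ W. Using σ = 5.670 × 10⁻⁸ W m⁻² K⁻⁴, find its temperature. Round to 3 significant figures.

Area A = 0.806 m².
P = σAT⁴ ⇒ T = (P/(σA))^(1/4) = (7.993×10⁴/(5.670×10⁻⁸×0.806))^(1/4) = 1.15×10³ K.

T ≈ 1.15×10³ K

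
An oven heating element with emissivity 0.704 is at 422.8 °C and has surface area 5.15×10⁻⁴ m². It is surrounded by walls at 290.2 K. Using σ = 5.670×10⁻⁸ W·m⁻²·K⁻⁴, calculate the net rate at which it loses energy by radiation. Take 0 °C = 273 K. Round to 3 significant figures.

Net loss ≈ 4.67 W

T = 422.8 °C + 273 = 695.8 K.
Area A = 5.15×10⁻⁴ m².
Net radiated power P_net = εσA(T⁴ − T₀⁴) = 0.704×5.670×10⁻⁸×5.15×10⁻⁴×(695.8⁴ − 290.2⁴).
T⁴ − T₀⁴ = 2.34389×10¹¹ − 7.09234×10⁹ = 2.27297×10¹¹ K⁴, so P_net = 4.67 W.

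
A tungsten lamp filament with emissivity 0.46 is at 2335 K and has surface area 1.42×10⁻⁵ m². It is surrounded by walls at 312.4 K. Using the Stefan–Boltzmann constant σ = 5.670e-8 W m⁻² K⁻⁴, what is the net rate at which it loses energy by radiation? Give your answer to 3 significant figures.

Area A = 1.42×10⁻⁵ m².
Net radiated power P_net = εσA(T⁴ − T₀⁴) = 0.46×5.670×10⁻⁸×1.42×10⁻⁵×(2335⁴ − 312.4⁴).
T⁴ − T₀⁴ = 2.97268×10¹³ − 9.52454×10⁹ = 2.97173×10¹³ K⁴, so P_net = 11.0 W.

Net loss ≈ 11.0 W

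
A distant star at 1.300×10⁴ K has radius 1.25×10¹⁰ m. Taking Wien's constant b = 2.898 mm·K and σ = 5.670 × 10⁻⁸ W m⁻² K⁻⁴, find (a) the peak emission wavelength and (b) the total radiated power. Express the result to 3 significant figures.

λ_max ≈ 223 nm; P ≈ 3.18×10³⁰ W

(a) λ_max = b/T = 2.898×10⁻³/1.300×10⁴ = 2.229×10⁻⁷ m = 223 nm.
Surface area A = 4πR² = 4π(1.25×10¹⁰ m)² = 1.96350×10²¹ m².
(b) P = σAT⁴ = 5.670×10⁻⁸×1.96350×10²¹×(1.300×10⁴)⁴ = 3.18×10³⁰ W.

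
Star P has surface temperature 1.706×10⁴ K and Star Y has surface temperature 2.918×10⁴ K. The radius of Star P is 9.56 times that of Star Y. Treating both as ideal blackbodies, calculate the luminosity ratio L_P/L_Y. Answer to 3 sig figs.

L_P/L_Y ≈ 10.7

L ∝ R²T⁴, so L_P/L_Y = (R_P/R_Y)²(T_P/T_Y)⁴ = (9.56)² × (1.706×10⁴/2.918×10⁴)⁴ = 91.3936 × 0.116836 = 10.7.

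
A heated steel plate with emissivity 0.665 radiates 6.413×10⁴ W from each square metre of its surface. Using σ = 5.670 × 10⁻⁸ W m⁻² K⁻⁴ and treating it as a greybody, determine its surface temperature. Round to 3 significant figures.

I = εσT⁴, so T = (I/εσ)^(1/4) = (6.413×10⁴/(0.665×5.670×10⁻⁸))^(1/4) = 1.14×10³ K.

T ≈ 1.14×10³ K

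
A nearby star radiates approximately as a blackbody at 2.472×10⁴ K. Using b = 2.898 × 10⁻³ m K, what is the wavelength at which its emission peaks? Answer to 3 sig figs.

Wien's displacement law: λ_max = b/T = (2.898×10⁻³ m·K)/(2.472×10⁴ K) = 1.172×10⁻⁷ m.
That is 117 nm, in the ultraviolet range.

λ_max ≈ 117 nm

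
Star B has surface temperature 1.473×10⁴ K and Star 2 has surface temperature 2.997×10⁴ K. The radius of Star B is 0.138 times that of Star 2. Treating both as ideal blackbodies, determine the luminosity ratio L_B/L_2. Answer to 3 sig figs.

L ∝ R²T⁴, so L_B/L_2 = (R_B/R_2)²(T_B/T_2)⁴ = (0.138)² × (1.473×10⁴/2.997×10⁴)⁴ = 0.019044 × 0.0583531 = 1.11×10⁻³.

L_B/L_2 ≈ 1.11×10⁻³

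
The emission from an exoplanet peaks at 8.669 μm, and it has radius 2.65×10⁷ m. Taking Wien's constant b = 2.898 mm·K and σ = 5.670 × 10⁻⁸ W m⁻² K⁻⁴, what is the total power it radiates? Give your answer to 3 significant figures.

Wien's law: T = b/λ_max = 2.898×10⁻³/8.669×10⁻⁶ = 334.295 K.
Surface area A = 4πR² = 4π(2.65×10⁷ m)² = 8.82473×10¹⁵ m².
Then P = σAT⁴ = 5.670×10⁻⁸×8.82473×10¹⁵×(334.295)⁴ = 6.25×10¹⁸ W.

P ≈ 6.25×10¹⁸ W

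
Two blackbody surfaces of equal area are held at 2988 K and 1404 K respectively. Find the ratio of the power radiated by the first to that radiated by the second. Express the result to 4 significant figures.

With equal areas, P₁/P₂ = (T₁/T₂)⁴ = (2988/1404)⁴ = 20.51.

P₁/P₂ ≈ 20.51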